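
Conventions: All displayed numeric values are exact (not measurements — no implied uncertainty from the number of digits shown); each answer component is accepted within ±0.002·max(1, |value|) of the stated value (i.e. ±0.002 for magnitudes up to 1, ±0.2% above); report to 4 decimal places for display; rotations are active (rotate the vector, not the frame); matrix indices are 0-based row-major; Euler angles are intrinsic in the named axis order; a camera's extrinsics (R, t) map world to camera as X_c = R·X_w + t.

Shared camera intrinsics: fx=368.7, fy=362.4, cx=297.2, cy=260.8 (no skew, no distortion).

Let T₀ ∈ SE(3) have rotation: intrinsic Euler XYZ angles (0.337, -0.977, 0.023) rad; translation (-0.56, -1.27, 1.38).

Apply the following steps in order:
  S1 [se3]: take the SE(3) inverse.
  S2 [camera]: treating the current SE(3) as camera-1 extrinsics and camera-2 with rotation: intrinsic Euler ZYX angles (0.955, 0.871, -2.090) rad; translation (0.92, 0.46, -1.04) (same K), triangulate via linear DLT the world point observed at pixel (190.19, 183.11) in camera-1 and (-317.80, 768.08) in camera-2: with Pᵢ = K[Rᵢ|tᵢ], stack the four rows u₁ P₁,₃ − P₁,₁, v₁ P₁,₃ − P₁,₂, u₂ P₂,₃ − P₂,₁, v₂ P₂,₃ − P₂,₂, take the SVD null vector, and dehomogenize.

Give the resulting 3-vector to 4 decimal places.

after S1 (invert_se3): R=[0.5594 -0.2523 0.7896; -0.0129 0.9498 0.3126; -0.8288 -0.1850 0.5280], t=(-1.0968, 0.7677, -1.4278)
after S2 (triangulate): (-1.9301, -1.7072, 1.7014)

result = (-1.9301, -1.7072, 1.7014)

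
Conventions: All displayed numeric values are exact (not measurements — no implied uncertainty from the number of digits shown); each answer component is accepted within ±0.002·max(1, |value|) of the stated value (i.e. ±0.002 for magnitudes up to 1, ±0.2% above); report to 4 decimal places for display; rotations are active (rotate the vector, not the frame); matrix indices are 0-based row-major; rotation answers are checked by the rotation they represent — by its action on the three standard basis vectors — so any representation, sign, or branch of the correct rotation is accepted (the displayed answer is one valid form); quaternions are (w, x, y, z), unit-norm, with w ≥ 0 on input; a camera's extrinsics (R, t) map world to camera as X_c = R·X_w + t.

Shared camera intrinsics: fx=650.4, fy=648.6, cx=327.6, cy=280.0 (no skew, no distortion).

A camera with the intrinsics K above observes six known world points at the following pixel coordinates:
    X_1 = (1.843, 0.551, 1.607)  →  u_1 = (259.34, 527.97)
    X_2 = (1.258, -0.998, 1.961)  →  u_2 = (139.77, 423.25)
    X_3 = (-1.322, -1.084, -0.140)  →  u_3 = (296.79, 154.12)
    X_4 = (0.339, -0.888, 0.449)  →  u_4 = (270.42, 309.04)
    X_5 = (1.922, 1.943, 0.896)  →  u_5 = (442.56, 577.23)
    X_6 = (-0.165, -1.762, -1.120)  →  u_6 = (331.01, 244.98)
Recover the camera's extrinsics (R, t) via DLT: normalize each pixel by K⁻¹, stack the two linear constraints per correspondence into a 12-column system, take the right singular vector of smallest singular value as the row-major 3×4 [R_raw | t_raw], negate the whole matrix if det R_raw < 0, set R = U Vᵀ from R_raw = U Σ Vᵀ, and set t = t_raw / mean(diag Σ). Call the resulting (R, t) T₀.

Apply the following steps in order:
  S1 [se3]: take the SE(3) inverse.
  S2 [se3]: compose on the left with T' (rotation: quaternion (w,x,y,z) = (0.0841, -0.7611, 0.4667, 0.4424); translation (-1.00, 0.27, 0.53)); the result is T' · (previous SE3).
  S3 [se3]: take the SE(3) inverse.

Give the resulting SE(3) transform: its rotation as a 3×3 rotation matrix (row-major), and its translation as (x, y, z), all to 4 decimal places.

source (pnp_recover): camera pose = R=[0.0394 0.6214 -0.7825; 0.9872 0.0968 0.1265; 0.1543 -0.7775 -0.6097], t=(0.2700, 0.0100, 6.5788)
after S1 (invert_se3): R=[0.0394 0.9872 0.1543; 0.6214 0.0968 -0.7775; -0.7825 0.1265 -0.6097], t=(-1.0358, 4.9461, 4.2211)
after S2 (compose_se3): R=[-0.0154 0.0194 0.9997; -0.7903 -0.6127 -0.0003; 0.6125 -0.7900 0.0248], t=(-7.5728, 0.4913, 0.2095)
after S3 (invert_se3): R=[-0.0154 -0.7903 0.6125; 0.0194 -0.6127 -0.7900; 0.9997 -0.0003 0.0248], t=(0.1433, 0.6135, 7.5655)

rotation (matrix) = ((-0.0154, -0.7903, 0.6125), (0.0194, -0.6127, -0.7900), (0.9997, -0.0003, 0.0248)), translation = (0.1433, 0.6135, 7.5655)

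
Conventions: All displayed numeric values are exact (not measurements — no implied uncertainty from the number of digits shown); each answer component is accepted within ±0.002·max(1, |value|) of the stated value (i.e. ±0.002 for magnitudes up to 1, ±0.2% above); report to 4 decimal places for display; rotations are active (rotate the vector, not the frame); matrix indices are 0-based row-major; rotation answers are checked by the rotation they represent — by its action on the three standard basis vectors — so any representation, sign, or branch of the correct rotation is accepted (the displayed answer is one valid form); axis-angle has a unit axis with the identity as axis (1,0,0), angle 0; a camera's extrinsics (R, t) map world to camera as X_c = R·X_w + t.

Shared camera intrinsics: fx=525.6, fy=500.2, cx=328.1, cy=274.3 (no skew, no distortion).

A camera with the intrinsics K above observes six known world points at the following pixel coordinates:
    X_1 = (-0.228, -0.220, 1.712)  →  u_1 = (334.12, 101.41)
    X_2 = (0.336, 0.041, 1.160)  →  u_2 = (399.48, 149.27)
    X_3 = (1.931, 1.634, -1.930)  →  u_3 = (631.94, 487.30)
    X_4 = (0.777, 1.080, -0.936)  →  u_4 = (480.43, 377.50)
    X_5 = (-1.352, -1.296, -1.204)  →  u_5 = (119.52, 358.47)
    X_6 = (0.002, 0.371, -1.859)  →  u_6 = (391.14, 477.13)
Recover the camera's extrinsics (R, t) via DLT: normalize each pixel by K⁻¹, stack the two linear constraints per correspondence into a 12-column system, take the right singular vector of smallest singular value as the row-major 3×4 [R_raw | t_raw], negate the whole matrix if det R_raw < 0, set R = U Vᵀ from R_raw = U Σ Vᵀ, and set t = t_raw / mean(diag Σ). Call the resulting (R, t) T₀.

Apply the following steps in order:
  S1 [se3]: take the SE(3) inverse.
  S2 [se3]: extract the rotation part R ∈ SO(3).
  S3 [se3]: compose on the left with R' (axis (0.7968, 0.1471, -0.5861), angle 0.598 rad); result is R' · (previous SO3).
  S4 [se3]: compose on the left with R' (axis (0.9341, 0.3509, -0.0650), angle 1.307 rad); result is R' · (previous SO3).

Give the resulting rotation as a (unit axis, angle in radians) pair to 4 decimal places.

rotation (axis_angle) = ((0.7468, 0.6603, 0.0799), 0.7867)

source (pnp_recover): camera pose = R=[0.9608 0.2770 -0.0122; -0.1309 0.4145 -0.9006; -0.2444 0.8669 0.4345], t=(0.3600, -0.1800, 4.5500)
after S1 (invert_se3): R=[0.9608 -0.1309 -0.2444; 0.2770 0.4145 0.8669; -0.0122 -0.9006 0.4345], t=(0.7425, -3.9695, -2.1345)
after S2 (rot_of_se3): [0.9608 -0.1309 -0.2444; 0.2770 0.4145 0.8669; -0.0122 -0.9006 0.4345]
after S3 (compose_so3): [0.9969 0.0210 0.0755; -0.0619 0.8021 0.5940; -0.0481 -0.5968 0.8009]
after S4 (compose_so3): [0.8700 0.0883 0.4850; 0.2014 0.8343 -0.5132; -0.4500 0.5442 0.7081]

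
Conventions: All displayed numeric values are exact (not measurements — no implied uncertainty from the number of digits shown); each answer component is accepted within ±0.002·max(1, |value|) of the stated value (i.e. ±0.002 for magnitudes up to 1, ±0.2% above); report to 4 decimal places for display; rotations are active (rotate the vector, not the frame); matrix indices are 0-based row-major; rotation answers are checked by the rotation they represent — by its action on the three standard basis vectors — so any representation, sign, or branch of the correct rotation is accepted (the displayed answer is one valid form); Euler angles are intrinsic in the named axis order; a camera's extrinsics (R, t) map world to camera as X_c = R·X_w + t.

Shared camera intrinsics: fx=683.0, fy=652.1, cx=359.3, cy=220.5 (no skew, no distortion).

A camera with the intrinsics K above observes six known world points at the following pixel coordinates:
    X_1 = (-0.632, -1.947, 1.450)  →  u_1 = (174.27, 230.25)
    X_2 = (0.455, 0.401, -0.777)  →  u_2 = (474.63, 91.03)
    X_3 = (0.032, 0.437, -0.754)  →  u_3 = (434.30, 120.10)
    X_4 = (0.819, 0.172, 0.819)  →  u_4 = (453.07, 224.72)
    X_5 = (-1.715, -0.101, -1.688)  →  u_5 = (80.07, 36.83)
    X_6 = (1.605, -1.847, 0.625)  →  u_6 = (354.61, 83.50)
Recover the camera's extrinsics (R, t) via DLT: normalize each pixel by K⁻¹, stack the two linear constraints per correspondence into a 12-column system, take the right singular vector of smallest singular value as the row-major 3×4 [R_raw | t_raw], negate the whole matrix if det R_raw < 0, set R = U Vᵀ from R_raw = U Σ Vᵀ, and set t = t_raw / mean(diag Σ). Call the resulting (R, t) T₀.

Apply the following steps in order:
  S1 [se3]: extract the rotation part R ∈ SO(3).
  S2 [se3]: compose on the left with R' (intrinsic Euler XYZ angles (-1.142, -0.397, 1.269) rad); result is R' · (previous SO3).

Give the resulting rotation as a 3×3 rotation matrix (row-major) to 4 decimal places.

source (pnp_recover): camera pose = R=[0.7187 0.6946 -0.0302; -0.4543 0.5020 0.7359; 0.5263 -0.5152 0.6764], t=(0.1000, -0.2800, 4.8097)
after S1 (rot_of_se3): [0.7187 0.6946 -0.0302; -0.4543 0.5020 0.7359; 0.5263 -0.5152 0.6764]
after S2 (compose_so3): [0.3935 -0.0524 -0.9178; 0.8983 -0.1903 0.3960; -0.1954 -0.9803 -0.0278]

rotation (matrix) = ((0.3935, -0.0524, -0.9178), (0.8983, -0.1903, 0.3960), (-0.1954, -0.9803, -0.0278))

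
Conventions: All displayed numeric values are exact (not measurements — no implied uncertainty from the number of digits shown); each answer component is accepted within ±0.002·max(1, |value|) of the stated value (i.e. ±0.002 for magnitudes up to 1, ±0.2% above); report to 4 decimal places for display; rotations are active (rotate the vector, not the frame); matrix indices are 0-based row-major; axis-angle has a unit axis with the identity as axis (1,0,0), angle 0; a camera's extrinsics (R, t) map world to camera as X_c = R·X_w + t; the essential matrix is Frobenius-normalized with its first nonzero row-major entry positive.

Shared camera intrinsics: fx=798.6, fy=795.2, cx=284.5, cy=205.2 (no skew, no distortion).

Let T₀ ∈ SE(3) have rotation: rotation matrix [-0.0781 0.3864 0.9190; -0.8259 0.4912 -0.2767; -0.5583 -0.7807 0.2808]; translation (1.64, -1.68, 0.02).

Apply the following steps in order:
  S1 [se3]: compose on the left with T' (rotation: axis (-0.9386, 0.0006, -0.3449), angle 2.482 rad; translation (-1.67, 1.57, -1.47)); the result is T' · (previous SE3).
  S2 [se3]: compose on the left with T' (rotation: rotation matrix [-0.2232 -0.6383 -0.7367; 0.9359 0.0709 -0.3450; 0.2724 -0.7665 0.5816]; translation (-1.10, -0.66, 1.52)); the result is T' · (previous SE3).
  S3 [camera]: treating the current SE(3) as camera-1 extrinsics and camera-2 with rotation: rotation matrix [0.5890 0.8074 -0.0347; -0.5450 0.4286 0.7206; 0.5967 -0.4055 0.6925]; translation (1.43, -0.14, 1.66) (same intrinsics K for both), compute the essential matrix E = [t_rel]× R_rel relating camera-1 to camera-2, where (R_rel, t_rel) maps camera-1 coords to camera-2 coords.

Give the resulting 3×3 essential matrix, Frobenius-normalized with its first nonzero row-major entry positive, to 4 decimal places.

after S1 (compose_se3): R=[-0.5590 -0.0453 0.8279; 0.3483 -0.9190 0.1849; 0.7525 0.3917 0.5295], t=(-0.7211, 2.5607, 0.4354)
after S2 (compose_se3): R=[-0.6519 0.3082 -0.6929; -0.7581 -0.2427 0.6053; 0.0184 0.9199 0.3918], t=(-2.8943, -1.3036, -0.3860)
after S3 (essential): [0.4526 -0.3998 -0.2906; -0.2794 -0.3151 0.3474; -0.0472 -0.4663 0.1822]

matrix = [0.4526 -0.3998 -0.2906; -0.2794 -0.3151 0.3474; -0.0472 -0.4663 0.1822]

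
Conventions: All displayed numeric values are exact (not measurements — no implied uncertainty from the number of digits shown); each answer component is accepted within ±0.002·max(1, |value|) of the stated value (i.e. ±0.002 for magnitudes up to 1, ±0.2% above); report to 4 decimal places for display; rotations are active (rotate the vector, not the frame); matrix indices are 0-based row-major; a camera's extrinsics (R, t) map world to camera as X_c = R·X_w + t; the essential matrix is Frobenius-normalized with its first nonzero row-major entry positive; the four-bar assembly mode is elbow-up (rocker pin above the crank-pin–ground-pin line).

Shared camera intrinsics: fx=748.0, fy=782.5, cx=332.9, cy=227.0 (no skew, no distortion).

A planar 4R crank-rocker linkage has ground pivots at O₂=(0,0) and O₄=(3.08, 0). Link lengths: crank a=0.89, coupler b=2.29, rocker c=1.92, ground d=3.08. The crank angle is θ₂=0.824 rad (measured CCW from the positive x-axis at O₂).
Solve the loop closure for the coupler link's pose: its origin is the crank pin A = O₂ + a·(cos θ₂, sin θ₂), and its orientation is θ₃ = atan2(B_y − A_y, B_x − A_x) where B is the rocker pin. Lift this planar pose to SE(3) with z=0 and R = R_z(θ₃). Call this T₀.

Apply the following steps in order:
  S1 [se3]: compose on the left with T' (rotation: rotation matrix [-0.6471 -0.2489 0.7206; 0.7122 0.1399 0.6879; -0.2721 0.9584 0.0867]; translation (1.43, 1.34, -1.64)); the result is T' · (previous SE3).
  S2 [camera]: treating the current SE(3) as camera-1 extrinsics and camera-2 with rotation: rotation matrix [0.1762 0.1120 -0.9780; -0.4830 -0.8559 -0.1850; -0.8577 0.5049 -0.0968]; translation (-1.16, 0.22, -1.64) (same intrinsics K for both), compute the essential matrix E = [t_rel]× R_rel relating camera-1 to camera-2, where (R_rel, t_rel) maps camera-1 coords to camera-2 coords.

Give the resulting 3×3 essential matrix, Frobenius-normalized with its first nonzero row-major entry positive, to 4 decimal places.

matrix = [0.2013 -0.2354 0.3788; 0.0587 -0.5665 0.1461; 0.2731 0.3508 0.4660]

source (fourbar_fk): coupler pose = R=[0.8531 -0.5217 0.0000; 0.5217 0.8531 0.0000; 0.0000 0.0000 1.0000], t=(0.6046, 0.6531, 0.0000)
after S1 (compose_se3): R=[-0.6819 0.1252 0.7206; 0.6806 -0.2521 0.6879; 0.2678 0.9596 0.0867], t=(0.8762, 1.8620, -1.1785)
after S2 (essential): [0.2013 -0.2354 0.3788; 0.0587 -0.5665 0.1461; 0.2731 0.3508 0.4660]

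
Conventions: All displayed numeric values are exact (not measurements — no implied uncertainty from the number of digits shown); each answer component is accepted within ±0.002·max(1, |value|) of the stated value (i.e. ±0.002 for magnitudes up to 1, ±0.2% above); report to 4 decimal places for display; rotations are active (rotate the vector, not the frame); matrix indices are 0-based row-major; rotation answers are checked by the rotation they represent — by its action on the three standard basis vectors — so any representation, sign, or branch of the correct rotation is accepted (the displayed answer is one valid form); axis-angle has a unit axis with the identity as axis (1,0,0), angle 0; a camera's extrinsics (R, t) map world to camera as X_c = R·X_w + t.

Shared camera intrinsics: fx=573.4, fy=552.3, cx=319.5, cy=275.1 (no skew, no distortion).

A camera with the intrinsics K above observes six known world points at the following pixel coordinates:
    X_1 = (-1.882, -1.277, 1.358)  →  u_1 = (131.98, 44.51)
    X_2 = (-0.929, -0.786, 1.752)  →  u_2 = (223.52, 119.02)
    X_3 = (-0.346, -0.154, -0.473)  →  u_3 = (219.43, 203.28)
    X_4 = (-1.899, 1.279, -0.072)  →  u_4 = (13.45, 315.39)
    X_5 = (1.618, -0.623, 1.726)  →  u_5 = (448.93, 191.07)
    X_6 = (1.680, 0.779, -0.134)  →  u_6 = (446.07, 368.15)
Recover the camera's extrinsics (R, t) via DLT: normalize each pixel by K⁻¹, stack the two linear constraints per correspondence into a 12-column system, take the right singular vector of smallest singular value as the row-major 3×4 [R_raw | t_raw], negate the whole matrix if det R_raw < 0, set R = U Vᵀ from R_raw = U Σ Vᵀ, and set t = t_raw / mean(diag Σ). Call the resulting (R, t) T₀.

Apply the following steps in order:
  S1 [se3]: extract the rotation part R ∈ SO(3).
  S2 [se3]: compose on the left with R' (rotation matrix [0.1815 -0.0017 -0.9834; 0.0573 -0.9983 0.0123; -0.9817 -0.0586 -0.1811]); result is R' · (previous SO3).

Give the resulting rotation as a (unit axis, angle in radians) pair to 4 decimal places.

rotation (axis_angle) = ((-0.7633, 0.1467, 0.6291), 3.0945)

source (pnp_recover): camera pose = R=[0.9681 -0.2466 0.0436; 0.2502 0.9460 -0.2062; 0.0096 0.2106 0.9775], t=(-0.4000, -0.4000, 4.6104)
after S1 (rot_of_se3): [0.9681 -0.2466 0.0436; 0.2502 0.9460 -0.2062; 0.0096 0.2106 0.9775]
after S2 (compose_so3): [0.1658 -0.2534 -0.9530; -0.1942 -0.9559 0.2204; -0.9668 0.1485 -0.2077]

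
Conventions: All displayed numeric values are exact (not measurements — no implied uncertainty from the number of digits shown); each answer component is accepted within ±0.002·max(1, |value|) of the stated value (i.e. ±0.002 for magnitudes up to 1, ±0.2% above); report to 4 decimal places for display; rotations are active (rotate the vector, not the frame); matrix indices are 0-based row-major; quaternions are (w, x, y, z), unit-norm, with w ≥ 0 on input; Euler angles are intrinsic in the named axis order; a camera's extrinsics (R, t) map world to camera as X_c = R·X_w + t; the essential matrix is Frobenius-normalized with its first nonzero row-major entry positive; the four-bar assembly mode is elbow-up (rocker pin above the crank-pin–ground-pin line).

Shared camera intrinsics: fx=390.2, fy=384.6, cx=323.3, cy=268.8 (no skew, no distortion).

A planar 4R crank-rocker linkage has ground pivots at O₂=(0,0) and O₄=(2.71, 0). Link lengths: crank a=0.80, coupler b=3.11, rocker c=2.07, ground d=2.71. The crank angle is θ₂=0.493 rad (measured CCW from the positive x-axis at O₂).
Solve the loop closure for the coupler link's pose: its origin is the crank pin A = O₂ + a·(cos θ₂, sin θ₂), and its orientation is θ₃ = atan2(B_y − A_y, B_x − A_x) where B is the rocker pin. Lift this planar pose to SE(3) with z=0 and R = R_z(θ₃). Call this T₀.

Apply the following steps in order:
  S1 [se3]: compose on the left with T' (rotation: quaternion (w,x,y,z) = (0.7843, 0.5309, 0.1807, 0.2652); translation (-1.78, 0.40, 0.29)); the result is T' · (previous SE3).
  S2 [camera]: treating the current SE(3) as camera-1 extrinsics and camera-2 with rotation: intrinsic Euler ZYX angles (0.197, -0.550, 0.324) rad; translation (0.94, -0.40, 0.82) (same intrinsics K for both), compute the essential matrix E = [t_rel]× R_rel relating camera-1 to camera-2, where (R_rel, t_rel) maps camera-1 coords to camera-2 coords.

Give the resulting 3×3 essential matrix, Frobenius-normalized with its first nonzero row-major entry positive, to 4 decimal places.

matrix = [0.0838 -0.0087 0.6738; -0.0502 -0.3866 0.1669; -0.1197 -0.5782 -0.1025]

source (fourbar_fk): coupler pose = R=[0.8616 -0.5075 0.0000; 0.5075 0.8616 0.0000; 0.0000 0.0000 1.0000], t=(0.7047, 0.3786, 0.0000)
after S1 (compose_se3): R=[0.5704 -0.5961 0.5651; 0.6738 -0.0538 -0.7370; 0.4697 0.8011 0.3710], t=(-1.3053, 0.9403, 0.6403)
after S2 (essential): [0.0838 -0.0087 0.6738; -0.0502 -0.3866 0.1669; -0.1197 -0.5782 -0.1025]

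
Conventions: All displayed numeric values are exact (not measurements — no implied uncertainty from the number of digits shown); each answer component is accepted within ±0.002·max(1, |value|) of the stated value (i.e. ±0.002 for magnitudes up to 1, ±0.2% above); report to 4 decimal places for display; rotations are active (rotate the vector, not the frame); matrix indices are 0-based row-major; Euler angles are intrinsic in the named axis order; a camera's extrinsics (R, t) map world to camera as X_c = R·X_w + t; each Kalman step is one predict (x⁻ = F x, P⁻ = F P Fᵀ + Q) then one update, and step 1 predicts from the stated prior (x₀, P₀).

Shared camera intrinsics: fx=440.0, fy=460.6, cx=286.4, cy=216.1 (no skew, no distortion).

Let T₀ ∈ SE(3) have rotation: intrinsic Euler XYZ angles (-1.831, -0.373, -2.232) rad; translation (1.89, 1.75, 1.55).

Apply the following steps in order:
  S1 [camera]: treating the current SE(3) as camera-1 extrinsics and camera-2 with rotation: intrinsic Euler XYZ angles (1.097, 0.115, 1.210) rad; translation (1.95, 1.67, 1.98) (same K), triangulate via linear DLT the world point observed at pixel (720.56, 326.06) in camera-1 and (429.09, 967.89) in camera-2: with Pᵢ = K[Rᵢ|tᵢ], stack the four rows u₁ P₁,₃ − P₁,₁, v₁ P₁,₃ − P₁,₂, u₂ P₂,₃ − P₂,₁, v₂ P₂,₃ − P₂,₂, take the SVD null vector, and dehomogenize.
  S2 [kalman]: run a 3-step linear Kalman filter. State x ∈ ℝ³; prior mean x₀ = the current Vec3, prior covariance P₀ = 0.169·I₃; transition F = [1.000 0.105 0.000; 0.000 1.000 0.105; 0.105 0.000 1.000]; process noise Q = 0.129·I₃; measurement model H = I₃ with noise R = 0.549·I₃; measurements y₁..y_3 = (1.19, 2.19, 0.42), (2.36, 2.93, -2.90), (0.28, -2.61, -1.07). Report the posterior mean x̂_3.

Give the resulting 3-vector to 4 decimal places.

result = (1.1212, 0.1219, -1.3921)

after S1 (triangulate): (0.6410, 1.3557, -1.7437)
after S2 (kf_track): (1.1212, 0.1219, -1.3921)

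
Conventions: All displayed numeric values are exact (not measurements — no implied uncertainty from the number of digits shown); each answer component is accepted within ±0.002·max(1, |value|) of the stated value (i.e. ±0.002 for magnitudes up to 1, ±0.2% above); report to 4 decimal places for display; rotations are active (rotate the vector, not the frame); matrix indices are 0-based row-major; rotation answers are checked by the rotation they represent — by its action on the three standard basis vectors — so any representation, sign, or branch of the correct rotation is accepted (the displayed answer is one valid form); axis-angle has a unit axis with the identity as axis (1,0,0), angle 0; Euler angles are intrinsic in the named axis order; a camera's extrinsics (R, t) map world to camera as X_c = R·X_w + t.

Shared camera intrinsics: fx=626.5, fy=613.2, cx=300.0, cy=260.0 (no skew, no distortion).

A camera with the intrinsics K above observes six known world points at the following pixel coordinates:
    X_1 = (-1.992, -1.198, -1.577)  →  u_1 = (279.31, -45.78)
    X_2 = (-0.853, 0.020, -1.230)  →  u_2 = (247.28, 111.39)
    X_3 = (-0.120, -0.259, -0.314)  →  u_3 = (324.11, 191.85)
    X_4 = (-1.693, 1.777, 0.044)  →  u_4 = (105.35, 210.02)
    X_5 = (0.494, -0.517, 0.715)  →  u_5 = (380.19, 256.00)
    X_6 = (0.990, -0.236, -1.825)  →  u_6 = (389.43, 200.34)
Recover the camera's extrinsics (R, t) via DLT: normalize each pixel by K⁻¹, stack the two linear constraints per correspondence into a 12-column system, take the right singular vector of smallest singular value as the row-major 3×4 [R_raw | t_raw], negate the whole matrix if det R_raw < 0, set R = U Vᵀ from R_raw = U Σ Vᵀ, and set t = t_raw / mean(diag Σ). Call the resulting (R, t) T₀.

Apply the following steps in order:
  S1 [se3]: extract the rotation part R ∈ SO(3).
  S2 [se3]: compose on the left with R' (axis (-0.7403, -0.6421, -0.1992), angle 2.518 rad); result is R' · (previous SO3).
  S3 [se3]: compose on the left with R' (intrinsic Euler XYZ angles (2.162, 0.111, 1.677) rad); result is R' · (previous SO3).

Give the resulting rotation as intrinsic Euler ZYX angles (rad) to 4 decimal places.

rotation (euler_zyx) = (-1.7531, -0.4239, 0.9808)

source (pnp_recover): camera pose = R=[0.5701 -0.8123 0.1226; 0.7331 0.5704 0.3705; -0.3709 -0.1214 0.9207], t=(0.1500, -0.3800, 6.8000)
after S1 (rot_of_se3): [0.5701 -0.8123 0.1226; 0.7331 0.5704 0.3705; -0.3709 -0.1214 0.9207]
after S2 (compose_so3): [0.8598 0.4235 0.2852; 0.1309 -0.7227 0.6786; 0.4935 -0.5462 -0.6768]
after S3 (compose_so3): [-0.1653 0.6091 -0.7757; -0.8964 0.2352 0.3757; 0.4113 0.7574 0.5071]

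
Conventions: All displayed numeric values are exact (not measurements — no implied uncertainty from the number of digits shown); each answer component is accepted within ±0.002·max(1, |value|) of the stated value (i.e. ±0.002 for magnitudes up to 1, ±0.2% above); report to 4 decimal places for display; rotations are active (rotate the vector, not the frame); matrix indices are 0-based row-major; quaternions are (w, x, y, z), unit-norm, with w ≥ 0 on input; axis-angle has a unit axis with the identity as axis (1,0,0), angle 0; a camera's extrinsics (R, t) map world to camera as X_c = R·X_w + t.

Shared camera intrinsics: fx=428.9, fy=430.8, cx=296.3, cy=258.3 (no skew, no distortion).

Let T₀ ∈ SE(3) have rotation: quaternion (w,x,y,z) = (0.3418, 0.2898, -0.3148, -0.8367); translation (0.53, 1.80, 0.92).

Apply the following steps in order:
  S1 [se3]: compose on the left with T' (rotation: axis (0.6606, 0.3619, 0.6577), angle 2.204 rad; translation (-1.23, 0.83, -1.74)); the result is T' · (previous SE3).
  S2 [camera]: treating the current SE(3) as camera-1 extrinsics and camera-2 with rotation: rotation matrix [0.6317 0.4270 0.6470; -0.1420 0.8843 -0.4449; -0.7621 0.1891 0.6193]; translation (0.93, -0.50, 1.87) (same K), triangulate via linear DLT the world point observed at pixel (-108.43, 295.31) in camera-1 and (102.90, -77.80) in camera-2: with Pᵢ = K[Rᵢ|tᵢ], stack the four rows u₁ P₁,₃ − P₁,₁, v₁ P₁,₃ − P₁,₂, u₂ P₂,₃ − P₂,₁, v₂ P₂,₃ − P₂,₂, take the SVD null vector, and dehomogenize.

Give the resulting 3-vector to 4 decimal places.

result = (-1.4998, -1.9871, -0.3490)

after S1 (compose_se3): R=[-0.2139 0.8380 0.5020; -0.2144 0.4611 -0.8611; -0.9530 -0.2919 0.0810], t=(-0.5402, 0.4816, 0.2017)
after S2 (triangulate): (-1.4998, -1.9871, -0.3490)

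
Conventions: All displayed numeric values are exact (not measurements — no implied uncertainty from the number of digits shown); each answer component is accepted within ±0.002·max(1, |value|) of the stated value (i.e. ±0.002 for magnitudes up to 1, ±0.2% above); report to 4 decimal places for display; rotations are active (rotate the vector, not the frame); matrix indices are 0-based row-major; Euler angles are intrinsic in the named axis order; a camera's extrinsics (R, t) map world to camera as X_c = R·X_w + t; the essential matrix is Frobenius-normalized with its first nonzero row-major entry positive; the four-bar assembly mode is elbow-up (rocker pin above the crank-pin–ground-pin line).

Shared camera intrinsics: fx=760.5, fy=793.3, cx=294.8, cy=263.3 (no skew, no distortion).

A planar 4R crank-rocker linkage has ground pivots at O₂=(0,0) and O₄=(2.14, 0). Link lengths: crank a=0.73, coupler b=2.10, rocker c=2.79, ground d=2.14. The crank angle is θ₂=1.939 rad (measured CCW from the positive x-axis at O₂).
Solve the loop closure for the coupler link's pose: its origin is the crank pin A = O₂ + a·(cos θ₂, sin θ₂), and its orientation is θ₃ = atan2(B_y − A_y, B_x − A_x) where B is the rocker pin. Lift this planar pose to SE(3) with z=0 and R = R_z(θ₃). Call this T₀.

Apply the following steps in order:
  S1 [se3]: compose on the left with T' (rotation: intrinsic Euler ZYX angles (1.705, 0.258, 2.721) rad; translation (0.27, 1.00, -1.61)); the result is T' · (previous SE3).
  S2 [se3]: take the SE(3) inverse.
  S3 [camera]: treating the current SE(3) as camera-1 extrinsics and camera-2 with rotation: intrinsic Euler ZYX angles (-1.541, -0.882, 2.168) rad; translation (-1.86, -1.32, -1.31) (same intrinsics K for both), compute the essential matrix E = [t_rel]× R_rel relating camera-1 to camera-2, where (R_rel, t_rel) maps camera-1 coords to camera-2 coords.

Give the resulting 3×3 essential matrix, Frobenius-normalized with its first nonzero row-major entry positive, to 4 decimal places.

matrix = [0.2673 -0.1697 0.1935; -0.4161 0.0331 -0.4575; 0.1296 -0.6230 -0.2717]

source (fourbar_fk): coupler pose = R=[0.5250 -0.8511 0.0000; 0.8511 0.5250 0.0000; 0.0000 0.0000 1.0000], t=(-0.2628, 0.6811, 0.0000)
after S1 (compose_se3): R=[0.6902 0.5777 0.4358; 0.6948 -0.6972 -0.1762; 0.2021 0.4244 -0.8826], t=(0.9106, 0.9017, -1.2741)
after S2 (invert_se3): R=[0.6902 0.6948 0.2021; 0.5777 -0.6972 0.4244; 0.4358 -0.1762 -0.8826], t=(-0.9976, 0.6434, -1.3625)
after S3 (essential): [0.2673 -0.1697 0.1935; -0.4161 0.0331 -0.4575; 0.1296 -0.6230 -0.2717]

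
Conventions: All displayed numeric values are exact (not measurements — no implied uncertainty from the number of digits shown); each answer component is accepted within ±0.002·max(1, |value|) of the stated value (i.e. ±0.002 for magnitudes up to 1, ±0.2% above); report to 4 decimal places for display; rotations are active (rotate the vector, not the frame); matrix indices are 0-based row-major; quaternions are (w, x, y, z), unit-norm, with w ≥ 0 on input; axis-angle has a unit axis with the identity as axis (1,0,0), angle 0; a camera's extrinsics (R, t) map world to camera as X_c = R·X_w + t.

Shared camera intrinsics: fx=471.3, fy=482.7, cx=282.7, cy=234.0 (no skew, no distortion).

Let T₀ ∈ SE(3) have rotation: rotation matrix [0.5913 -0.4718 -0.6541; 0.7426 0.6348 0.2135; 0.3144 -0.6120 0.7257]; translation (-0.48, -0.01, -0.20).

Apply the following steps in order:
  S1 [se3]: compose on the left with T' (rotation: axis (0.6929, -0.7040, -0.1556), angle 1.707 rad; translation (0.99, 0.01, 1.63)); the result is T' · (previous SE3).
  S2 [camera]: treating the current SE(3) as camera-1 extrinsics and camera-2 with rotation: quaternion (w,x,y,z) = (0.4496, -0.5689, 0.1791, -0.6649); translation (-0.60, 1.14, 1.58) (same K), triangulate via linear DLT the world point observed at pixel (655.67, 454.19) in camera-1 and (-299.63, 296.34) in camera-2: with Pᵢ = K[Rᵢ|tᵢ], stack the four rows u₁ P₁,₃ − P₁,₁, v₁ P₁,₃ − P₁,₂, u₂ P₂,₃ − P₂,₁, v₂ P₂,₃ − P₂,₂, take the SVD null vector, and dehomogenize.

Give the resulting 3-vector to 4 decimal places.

after S1 (compose_se3): R=[-0.3126 0.0547 -0.9483; -0.2783 0.9493 0.1465; 0.9082 0.3097 -0.2815], t=(0.9614, 0.4581, 1.3675)
after S2 (triangulate): (0.3875, 0.8579, -0.9424)

result = (0.3875, 0.8579, -0.9424)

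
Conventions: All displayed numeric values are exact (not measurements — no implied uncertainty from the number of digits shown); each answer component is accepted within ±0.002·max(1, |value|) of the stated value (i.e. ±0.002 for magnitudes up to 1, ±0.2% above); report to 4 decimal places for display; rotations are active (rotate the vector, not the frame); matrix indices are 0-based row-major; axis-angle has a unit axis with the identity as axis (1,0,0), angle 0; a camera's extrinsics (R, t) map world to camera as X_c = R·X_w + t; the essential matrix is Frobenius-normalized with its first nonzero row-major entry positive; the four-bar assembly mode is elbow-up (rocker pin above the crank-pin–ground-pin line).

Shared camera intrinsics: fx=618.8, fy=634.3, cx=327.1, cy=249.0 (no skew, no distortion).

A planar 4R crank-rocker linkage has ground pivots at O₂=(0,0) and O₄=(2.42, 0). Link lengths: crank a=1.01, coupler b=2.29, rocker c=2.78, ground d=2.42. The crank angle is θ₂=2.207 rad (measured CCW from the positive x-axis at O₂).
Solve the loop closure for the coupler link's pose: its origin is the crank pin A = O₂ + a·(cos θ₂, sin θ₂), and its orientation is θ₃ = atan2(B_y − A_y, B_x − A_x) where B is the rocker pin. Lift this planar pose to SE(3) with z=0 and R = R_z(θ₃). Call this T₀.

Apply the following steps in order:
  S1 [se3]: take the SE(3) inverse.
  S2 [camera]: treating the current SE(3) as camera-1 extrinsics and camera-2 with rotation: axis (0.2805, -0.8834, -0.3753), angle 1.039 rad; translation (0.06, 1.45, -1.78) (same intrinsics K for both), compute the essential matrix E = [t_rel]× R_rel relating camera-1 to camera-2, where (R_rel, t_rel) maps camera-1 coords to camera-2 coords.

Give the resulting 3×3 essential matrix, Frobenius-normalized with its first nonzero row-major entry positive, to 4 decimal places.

matrix = [0.5741 0.2935 0.2893; -0.2099 0.0973 0.3640; -0.3049 0.1103 0.4576]

source (fourbar_fk): coupler pose = R=[0.7155 -0.6987 0.0000; 0.6987 0.7155 0.0000; 0.0000 0.0000 1.0000], t=(-0.6001, 0.8124, 0.0000)
after S1 (invert_se3): R=[0.7155 0.6987 0.0000; -0.6987 0.7155 0.0000; 0.0000 0.0000 1.0000], t=(-0.1383, -1.0005, 0.0000)
after S2 (essential): [0.5741 0.2935 0.2893; -0.2099 0.0973 0.3640; -0.3049 0.1103 0.4576]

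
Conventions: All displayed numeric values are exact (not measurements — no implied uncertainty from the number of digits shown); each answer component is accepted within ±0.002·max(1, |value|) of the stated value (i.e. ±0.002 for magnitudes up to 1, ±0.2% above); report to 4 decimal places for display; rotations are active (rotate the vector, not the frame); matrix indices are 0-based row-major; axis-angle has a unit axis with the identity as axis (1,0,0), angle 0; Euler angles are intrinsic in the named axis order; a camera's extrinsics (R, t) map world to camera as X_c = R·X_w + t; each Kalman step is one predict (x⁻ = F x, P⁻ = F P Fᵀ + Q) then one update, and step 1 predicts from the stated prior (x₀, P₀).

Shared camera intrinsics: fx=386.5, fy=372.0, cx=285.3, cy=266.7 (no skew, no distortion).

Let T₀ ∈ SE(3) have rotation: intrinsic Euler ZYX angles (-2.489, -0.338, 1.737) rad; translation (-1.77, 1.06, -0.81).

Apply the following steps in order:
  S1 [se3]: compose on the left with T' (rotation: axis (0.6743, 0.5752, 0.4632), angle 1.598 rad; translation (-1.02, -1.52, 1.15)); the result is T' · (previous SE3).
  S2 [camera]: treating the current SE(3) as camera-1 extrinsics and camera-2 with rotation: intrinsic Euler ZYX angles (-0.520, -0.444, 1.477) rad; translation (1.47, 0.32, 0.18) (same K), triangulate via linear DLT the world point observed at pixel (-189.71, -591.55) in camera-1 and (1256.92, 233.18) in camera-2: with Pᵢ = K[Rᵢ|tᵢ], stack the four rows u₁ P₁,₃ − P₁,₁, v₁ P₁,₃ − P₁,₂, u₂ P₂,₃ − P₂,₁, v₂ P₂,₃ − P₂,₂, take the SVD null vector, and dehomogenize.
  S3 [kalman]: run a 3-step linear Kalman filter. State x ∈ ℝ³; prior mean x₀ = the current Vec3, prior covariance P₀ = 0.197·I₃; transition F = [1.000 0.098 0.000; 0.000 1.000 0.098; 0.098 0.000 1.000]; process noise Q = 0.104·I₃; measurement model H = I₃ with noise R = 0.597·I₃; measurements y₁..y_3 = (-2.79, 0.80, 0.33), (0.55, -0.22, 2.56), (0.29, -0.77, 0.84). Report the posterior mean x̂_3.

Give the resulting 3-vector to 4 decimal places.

after S1 (compose_se3): R=[0.0044 0.8822 -0.4708; -0.9575 -0.1320 -0.2564; -0.2884 0.4519 0.8441], t=(-2.5925, -2.3891, 2.4480)
after S2 (triangulate): (1.8025, 0.2883, -0.3524)
after S3 (kf_track): (0.3812, -0.0617, 0.8381)

result = (0.3812, -0.0617, 0.8381)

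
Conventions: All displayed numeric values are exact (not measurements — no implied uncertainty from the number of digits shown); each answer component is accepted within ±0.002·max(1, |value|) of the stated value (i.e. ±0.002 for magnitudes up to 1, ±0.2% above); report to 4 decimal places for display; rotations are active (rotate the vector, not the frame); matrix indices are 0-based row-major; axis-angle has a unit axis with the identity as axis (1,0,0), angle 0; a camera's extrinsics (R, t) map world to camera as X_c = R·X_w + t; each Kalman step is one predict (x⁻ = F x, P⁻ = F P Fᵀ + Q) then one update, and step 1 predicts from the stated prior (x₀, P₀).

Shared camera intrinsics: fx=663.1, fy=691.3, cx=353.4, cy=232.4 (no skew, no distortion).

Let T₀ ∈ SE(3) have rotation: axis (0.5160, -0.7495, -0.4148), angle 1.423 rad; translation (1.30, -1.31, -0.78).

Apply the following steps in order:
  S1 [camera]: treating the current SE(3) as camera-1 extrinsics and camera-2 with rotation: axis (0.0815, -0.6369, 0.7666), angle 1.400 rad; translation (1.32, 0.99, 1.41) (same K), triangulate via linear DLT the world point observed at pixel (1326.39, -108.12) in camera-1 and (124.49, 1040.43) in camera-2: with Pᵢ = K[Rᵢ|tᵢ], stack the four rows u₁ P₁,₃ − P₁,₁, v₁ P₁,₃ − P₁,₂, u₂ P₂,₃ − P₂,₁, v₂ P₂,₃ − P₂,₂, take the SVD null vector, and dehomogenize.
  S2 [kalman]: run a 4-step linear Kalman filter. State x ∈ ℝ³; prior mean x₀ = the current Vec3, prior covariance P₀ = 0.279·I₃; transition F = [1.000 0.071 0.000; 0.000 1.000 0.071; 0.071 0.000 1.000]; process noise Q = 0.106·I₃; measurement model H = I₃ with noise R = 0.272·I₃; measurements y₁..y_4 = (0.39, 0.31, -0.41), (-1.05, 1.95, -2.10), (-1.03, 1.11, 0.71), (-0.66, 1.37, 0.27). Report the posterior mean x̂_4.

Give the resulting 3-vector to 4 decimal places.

result = (-0.5940, 1.2840, -0.0289)

after S1 (triangulate): (-0.2785, 1.6153, 0.6351)
after S2 (kf_track): (-0.5940, 1.2840, -0.0289)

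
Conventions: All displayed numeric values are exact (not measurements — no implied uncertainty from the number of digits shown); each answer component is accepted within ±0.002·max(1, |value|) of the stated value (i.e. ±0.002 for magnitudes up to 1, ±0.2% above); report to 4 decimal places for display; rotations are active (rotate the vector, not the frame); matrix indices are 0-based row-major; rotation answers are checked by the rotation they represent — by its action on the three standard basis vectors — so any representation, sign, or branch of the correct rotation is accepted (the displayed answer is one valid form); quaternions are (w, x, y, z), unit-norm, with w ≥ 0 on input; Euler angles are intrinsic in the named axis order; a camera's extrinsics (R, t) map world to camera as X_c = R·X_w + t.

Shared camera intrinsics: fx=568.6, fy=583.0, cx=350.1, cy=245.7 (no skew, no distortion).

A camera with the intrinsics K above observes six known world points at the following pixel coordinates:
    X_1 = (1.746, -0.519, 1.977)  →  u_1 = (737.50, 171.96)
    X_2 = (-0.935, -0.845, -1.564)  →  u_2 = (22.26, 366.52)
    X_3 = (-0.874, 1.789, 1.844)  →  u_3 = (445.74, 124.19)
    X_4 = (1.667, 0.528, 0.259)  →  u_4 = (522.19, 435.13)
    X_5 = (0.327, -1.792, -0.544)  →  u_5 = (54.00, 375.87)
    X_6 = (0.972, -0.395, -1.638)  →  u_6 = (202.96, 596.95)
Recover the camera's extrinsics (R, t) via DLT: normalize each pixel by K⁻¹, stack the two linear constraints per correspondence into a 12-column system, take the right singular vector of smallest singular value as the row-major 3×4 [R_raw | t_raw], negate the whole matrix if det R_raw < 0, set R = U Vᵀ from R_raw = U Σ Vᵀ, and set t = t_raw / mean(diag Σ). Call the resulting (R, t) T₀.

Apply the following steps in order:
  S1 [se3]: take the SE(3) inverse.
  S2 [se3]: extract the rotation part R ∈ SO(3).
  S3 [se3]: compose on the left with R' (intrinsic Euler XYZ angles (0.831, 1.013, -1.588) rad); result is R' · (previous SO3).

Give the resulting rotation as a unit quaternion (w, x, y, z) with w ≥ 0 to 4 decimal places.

source (pnp_recover): camera pose = R=[0.6558 0.4449 0.6100; 0.5785 0.2230 -0.7846; -0.4850 0.8674 -0.1112], t=(-0.3600, 0.3300, 4.1001)
after S1 (invert_se3): R=[0.6558 0.5785 -0.4850; 0.4449 0.2230 0.8674; 0.6100 -0.7846 -0.1112], t=(2.0339, -3.4698, 0.9343)
after S2 (rot_of_se3): [0.6558 0.5785 -0.4850; 0.4449 0.2230 0.8674; 0.6100 -0.7846 -0.1112]
after S3 (compose_so3): [0.7470 -0.5529 0.3692; -0.4140 0.0477 0.9090; -0.5202 -0.8319 -0.1933]

rotation (quat) = (0.6327, -0.6879, 0.3514, 0.0549)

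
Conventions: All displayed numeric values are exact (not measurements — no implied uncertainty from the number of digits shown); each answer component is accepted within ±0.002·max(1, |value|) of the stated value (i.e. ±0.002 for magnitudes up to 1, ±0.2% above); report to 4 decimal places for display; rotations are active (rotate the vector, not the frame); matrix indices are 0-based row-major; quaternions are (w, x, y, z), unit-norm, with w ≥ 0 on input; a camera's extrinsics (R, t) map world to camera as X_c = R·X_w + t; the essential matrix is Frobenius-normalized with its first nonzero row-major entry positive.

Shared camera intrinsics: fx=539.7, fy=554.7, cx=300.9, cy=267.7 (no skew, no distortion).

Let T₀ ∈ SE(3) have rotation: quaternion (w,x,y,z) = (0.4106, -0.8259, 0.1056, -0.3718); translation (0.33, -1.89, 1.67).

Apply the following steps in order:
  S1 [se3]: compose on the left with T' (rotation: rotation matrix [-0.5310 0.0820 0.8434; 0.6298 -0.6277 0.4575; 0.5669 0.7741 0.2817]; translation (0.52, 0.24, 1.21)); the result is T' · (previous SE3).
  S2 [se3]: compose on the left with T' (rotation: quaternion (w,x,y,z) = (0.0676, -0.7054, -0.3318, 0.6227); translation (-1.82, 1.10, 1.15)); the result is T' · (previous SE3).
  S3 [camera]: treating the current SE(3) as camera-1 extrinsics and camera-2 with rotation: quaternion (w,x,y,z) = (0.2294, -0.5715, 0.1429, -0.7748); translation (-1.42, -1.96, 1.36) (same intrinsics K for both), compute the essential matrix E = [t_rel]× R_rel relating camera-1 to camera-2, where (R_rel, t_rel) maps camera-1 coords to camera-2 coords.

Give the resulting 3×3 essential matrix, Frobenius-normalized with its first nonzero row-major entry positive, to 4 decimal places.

matrix = [0.2248 0.4439 0.4390; -0.0762 -0.1532 -0.1753; -0.2535 -0.4001 0.5248]

after S1 (compose_se3): R=[0.0331 -0.7602 -0.6489; 0.9841 0.1383 -0.1118; 0.1748 -0.6348 0.7526], t=(1.5983, 2.3983, 0.4044)
after S2 (compose_se3): R=[0.2166 0.6360 -0.7407; -0.7957 -0.3247 -0.5114; -0.5657 0.7001 0.4357], t=(-1.2658, 0.0059, -1.4893)
after S3 (essential): [0.2248 0.4439 0.4390; -0.0762 -0.1532 -0.1753; -0.2535 -0.4001 0.5248]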